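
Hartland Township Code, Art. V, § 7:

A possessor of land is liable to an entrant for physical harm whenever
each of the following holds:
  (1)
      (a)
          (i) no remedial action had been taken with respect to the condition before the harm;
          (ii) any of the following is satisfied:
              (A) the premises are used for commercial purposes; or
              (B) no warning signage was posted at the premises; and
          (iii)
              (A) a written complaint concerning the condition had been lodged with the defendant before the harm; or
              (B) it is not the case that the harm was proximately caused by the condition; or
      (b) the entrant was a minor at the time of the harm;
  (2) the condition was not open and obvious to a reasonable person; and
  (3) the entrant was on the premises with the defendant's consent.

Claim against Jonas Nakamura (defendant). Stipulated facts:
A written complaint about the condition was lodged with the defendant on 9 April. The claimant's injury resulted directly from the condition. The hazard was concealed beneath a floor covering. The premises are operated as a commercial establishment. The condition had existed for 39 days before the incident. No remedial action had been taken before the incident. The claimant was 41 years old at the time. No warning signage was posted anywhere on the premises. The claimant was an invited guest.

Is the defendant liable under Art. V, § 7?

(i) no remedial action — holds.
(A) commercial use — met.
(B) no signage posted — holds.
(ii): T OR T → true.
(A) complaint lodged — satisfied.
(B) not (proximate cause) — fails.
(iii) = T OR F = true.
(a) = T AND T AND T = true.
(b) entrant a minor — not met.
So (1) is satisfied (T OR F).
(2) not open/obvious — satisfied.
(3) consent to enter — met.
Overall: T AND T AND T → true.

Yes — liable.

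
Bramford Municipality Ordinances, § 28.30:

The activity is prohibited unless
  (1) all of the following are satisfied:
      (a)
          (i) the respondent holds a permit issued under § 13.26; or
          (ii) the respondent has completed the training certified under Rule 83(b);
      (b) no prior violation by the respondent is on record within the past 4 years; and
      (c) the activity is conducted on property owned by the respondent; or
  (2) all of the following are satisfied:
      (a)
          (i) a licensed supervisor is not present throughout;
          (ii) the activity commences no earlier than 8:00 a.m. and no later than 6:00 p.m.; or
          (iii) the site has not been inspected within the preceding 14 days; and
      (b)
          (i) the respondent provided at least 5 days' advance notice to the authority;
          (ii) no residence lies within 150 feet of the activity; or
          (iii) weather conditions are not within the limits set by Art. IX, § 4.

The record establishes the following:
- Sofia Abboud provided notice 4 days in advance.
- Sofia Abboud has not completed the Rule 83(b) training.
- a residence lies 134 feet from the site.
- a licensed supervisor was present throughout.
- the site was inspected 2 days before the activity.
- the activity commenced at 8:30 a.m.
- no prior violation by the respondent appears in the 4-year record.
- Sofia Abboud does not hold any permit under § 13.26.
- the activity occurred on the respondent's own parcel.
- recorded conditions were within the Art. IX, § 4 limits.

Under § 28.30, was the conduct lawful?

No — unlawful.

(i) holds permit — fails.
(ii) training certified — fails.
(a): F OR F → false.
(b) no prior violation — holds.
(c) own property — holds.
(1): F AND T AND T → false.
(i) not (supervisor present) — fails.
(ii) start within hours — satisfied.
(iii) not (site inspected) — fails.
(a): F OR T OR F → true.
(i) ≥5 days' notice — not met.
(ii) no residence in 150 ft — not met.
(iii) not (weather ok) — not met.
So (b) is not satisfied (F OR F OR F).
(2): T AND F → false.
Overall: F OR F → false.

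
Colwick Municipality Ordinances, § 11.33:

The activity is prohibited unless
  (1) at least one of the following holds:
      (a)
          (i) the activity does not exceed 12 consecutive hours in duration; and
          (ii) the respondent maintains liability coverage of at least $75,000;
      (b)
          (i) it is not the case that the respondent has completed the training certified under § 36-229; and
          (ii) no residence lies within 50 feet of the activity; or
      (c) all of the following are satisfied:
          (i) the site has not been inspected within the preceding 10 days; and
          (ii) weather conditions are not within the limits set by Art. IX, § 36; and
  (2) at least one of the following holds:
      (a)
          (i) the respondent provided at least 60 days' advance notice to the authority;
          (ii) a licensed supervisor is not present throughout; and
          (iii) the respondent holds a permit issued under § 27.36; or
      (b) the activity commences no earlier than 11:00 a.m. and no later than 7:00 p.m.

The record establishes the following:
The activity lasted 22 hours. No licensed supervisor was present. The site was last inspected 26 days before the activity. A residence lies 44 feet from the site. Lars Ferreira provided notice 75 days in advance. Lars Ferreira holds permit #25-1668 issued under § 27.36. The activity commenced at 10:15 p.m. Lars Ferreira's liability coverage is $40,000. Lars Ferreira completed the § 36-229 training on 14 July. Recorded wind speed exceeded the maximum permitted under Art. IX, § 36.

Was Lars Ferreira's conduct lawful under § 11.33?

Yes — lawful.

(i) ≤ 12 hrs duration — not satisfied.
(ii) coverage ≥ $75,000 — not met.
(a) = F AND F = false.
(i) not (training certified) — not met.
(ii) no residence in 50 ft — fails.
(b) = F AND F = false.
(i) not (site inspected) — met.
(ii) not (weather ok) — holds.
(c): T AND T → true.
So (1) is satisfied (F OR F OR T).
(i) ≥60 days' notice — met.
(ii) not (supervisor present) — holds.
(iii) holds permit — satisfied.
So (a) is satisfied (T AND T AND T).
(b) start within hours — not met.
So (2) is satisfied (T OR F).
So Overall is satisfied (T AND T).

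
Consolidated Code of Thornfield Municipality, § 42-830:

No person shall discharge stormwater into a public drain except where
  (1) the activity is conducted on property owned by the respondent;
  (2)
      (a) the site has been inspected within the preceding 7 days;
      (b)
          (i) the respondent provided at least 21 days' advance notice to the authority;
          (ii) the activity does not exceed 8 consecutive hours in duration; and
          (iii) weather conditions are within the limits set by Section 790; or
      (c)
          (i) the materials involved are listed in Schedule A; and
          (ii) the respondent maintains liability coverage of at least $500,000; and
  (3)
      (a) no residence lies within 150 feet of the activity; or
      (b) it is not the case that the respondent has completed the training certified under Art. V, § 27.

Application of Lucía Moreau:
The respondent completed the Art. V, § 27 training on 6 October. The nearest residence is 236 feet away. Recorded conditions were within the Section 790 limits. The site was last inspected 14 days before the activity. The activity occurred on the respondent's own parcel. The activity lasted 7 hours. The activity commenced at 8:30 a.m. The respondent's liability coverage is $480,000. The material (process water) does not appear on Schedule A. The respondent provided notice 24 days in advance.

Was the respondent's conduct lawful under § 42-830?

Yes — lawful.

(1) own property — met.
(a) site inspected — fails.
(i) ≥21 days' notice — holds.
(ii) ≤ 8 hrs duration — satisfied.
(iii) weather ok — satisfied.
(b) = T AND T AND T = true.
(i) Schedule A material — not satisfied.
(ii) coverage ≥ $500,000 — not satisfied.
(c): F AND F → false.
(2) = F OR T OR F = true.
(a) no residence in 150 ft — met.
(b) not (training certified) — not satisfied.
So (3) is satisfied (T OR F).
Overall = T AND T AND T = true.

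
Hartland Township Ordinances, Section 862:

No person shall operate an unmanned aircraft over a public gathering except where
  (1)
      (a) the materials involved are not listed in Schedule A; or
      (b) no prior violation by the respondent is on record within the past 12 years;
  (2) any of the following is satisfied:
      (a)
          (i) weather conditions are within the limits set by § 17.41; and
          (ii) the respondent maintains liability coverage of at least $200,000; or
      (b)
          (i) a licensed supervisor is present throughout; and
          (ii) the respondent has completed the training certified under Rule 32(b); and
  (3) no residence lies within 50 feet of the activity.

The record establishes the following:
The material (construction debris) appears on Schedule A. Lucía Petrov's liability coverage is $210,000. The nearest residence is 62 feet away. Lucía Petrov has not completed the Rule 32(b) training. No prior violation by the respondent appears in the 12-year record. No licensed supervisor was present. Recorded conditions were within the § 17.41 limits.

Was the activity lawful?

Yes — lawful.

(a) not (Schedule A material) — not met.
(b) no prior violation — met.
So (1) is satisfied (F OR T).
(i) weather ok — met.
(ii) coverage ≥ $200,000 — met.
(a): T AND T → true.
(i) supervisor present — fails.
(ii) training certified — not met.
(b) = F AND F = false.
(2): T OR F → true.
(3) no residence in 50 ft — met.
Overall: T AND T AND T → true.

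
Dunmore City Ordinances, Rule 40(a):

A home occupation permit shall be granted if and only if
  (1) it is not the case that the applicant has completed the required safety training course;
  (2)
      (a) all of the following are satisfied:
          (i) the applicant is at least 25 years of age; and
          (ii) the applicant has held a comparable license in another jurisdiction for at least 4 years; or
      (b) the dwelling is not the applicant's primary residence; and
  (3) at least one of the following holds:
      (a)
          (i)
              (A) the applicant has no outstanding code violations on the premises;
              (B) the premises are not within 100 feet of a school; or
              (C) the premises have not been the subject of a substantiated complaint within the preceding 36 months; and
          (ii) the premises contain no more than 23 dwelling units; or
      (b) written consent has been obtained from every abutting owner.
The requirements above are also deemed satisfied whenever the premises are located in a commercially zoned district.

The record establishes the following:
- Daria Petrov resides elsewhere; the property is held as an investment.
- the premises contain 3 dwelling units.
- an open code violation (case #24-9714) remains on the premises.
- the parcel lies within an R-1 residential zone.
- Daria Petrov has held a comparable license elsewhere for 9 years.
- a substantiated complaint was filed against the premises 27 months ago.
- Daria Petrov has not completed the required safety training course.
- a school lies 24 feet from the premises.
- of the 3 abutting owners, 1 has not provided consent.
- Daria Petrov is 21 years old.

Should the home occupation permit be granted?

(1) not (safety training) — met.
(i) age ≥ 25 — fails.
(ii) prior license ≥ 4 yr — holds.
(a) = F AND T = false.
(b) not (primary residence) — met.
So (2) is satisfied (F OR T).
(A) no code violations — not met.
(B) ≥100 ft from school — not satisfied.
(C) no complaint in 36 mo. — not satisfied.
(i) = F OR F OR F = false.
(ii) ≤ 23 units — holds.
(a) = F AND T = false.
(b) all abutters consent — fails.
(3): F OR F → false.
Overall: T AND T AND F → false.
Exception (commercially zoned) — not satisfied.
Result: main false OR exception false → false.

No — denied.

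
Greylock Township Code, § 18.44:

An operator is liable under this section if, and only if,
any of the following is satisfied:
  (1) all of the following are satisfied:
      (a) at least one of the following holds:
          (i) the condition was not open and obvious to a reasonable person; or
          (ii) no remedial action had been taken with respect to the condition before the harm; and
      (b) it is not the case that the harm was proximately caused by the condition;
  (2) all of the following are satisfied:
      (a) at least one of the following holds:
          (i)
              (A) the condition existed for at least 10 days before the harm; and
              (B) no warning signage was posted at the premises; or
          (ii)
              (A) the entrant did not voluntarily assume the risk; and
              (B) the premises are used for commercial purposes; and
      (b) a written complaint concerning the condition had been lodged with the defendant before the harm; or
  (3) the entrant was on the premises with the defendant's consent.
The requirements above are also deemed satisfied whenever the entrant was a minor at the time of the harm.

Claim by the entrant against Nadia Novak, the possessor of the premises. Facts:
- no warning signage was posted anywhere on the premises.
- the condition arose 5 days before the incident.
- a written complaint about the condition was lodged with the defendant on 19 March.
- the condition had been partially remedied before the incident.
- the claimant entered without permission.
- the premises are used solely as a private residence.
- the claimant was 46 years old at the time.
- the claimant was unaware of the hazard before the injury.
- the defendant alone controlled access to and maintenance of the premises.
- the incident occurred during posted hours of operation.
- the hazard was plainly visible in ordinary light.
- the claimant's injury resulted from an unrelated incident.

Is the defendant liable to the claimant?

(i) not open/obvious — fails.
(ii) no remedial action — fails.
So (a) is not satisfied (F OR F).
(b) not (proximate cause) — holds.
(1) = F AND T = false.
(A) condition ≥10 days old — not satisfied.
(B) no signage posted — met.
(i) = F AND T = false.
(A) no assumed risk — met.
(B) commercial use — not satisfied.
(ii) = T AND F = false.
(a) = F OR F = false.
(b) complaint lodged — holds.
(2) = F AND T = false.
(3) consent to enter — fails.
Overall = F OR F OR F = false.
Exception (entrant a minor) — not satisfied.
Result: main false OR exception false → false.

No — not liable.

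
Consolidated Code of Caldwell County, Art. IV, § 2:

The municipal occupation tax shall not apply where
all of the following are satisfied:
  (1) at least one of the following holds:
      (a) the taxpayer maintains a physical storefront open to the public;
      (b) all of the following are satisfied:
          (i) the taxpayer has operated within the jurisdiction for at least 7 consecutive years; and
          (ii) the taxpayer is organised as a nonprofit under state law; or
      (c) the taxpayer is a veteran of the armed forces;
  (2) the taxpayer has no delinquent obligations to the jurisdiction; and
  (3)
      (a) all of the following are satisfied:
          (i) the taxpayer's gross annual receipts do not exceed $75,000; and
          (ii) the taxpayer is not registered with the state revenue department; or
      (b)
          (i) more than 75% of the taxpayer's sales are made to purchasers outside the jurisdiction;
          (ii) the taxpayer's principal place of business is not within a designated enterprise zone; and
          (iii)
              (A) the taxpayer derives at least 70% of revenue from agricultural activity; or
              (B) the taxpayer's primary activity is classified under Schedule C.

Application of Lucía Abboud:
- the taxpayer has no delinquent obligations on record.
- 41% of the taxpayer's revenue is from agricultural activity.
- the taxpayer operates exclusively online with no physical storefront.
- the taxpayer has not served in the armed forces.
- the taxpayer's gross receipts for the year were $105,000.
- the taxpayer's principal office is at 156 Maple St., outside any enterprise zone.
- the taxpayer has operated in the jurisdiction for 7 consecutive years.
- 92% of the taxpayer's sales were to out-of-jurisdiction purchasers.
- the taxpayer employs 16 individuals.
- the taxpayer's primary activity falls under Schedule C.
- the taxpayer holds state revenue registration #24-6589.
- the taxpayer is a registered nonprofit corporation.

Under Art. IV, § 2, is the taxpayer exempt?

Yes — exempt.

(a) has storefront — not satisfied.
(i) ≥ 7 yrs in jurisdiction — met.
(ii) nonprofit — satisfied.
So (b) is satisfied (T AND T).
(c) veteran — fails.
(1) = F OR T OR F = true.
(2) no delinquency — satisfied.
(i) receipts ≤ $75,000 — not satisfied.
(ii) not (state-registered) — not satisfied.
(a) = F AND F = false.
(i) >75% out-of-jur. sales — holds.
(ii) not (in enterprise zone) — met.
(A) ≥70% agricultural — not met.
(B) Schedule C activity — satisfied.
(iii) = F OR T = true.
So (b) is satisfied (T AND T AND T).
So (3) is satisfied (F OR T).
Overall = T AND T AND T = true.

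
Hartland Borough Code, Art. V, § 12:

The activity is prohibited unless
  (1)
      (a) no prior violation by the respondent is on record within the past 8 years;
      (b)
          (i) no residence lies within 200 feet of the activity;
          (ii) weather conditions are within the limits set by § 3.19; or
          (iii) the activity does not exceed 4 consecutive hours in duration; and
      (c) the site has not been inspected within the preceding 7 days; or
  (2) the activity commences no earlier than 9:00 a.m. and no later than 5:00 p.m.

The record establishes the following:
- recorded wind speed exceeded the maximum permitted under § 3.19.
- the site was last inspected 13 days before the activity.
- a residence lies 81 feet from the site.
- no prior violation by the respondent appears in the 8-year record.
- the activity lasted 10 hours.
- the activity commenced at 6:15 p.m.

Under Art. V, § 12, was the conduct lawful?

No — unlawful.

(a) no prior violation — satisfied.
(i) no residence in 200 ft — not satisfied.
(ii) weather ok — not satisfied.
(iii) ≤ 4 hrs duration — not met.
(b) = F OR F OR F = false.
(c) not (site inspected) — satisfied.
(1) = T AND F AND T = false.
(2) start within hours — not met.
Overall = F OR F = false.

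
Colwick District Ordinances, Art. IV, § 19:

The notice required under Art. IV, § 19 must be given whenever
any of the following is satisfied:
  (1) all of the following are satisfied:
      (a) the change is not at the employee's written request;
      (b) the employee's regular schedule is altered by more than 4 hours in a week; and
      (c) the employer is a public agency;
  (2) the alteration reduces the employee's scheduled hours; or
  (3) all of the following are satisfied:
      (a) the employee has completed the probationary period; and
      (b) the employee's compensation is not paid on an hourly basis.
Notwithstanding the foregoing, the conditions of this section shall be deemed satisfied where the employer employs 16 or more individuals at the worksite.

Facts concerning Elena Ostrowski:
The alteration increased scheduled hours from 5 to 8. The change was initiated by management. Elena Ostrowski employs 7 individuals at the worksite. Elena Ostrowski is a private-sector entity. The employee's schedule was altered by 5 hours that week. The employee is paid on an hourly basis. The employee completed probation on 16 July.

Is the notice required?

(a) not employee-requested — satisfied.
(b) schedule shift > 4h — holds.
(c) public agency — fails.
(1) = T AND T AND F = false.
(2) hours reduced — not satisfied.
(a) past probation — satisfied.
(b) not (hourly-paid) — not met.
(3): T AND F → false.
Overall = F OR F OR F = false.
Exception (≥ 16 at site) — not satisfied.
Result: main false OR exception false → false.

No — not required.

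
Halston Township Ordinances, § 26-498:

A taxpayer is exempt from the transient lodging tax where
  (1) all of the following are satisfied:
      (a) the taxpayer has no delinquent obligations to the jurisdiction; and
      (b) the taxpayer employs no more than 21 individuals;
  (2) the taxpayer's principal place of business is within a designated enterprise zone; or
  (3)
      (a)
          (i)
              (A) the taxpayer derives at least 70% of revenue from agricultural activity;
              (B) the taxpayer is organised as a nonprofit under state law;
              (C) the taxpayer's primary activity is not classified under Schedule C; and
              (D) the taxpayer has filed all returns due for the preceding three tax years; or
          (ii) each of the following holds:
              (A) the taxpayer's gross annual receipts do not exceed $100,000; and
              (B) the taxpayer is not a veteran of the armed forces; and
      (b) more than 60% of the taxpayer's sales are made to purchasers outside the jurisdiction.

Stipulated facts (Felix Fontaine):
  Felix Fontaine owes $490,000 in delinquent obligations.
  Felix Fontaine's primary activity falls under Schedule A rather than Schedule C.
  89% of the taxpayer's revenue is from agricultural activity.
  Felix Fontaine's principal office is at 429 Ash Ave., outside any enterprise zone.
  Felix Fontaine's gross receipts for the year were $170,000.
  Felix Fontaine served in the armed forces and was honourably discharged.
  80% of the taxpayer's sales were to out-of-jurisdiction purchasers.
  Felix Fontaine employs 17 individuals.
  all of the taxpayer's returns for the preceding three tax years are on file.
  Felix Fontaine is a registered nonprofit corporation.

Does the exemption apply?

Yes — exempt.

(a) no delinquency — fails.
(b) ≤ 21 employees — holds.
So (1) is not satisfied (F AND T).
(2) in enterprise zone — fails.
(A) ≥70% agricultural — holds.
(B) nonprofit — holds.
(C) not (Schedule C activity) — satisfied.
(D) returns current — satisfied.
So (i) is satisfied (T AND T AND T AND T).
(A) receipts ≤ $100,000 — not met.
(B) not (veteran) — not satisfied.
(ii) = F AND F = false.
(a): T OR F → true.
(b) >60% out-of-jur. sales — met.
So (3) is satisfied (T AND T).
So Overall is satisfied (F OR F OR T).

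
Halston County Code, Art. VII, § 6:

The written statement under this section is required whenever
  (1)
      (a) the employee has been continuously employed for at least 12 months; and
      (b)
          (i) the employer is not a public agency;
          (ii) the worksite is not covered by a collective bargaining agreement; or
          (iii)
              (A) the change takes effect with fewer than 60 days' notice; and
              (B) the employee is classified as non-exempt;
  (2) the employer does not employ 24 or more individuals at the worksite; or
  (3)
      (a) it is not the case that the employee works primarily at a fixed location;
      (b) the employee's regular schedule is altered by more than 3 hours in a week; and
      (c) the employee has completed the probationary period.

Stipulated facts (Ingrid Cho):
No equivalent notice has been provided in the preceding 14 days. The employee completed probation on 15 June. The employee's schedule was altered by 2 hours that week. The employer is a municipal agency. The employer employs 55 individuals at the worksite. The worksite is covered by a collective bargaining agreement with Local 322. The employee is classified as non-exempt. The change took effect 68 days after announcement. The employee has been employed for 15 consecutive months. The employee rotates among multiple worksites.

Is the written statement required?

(a) tenure ≥ 12 mo. — holds.
(i) not (public agency) — not met.
(ii) no CBA — fails.
(A) < 60 days' notice — fails.
(B) non-exempt — holds.
(iii) = F AND T = false.
(b): F OR F OR F → false.
So (1) is not satisfied (T AND F).
(2) not (≥ 24 at site) — not satisfied.
(a) not (fixed location) — satisfied.
(b) schedule shift > 3h — fails.
(c) past probation — holds.
(3): T AND F AND T → false.
Overall: F OR F OR F → false.

No — not required.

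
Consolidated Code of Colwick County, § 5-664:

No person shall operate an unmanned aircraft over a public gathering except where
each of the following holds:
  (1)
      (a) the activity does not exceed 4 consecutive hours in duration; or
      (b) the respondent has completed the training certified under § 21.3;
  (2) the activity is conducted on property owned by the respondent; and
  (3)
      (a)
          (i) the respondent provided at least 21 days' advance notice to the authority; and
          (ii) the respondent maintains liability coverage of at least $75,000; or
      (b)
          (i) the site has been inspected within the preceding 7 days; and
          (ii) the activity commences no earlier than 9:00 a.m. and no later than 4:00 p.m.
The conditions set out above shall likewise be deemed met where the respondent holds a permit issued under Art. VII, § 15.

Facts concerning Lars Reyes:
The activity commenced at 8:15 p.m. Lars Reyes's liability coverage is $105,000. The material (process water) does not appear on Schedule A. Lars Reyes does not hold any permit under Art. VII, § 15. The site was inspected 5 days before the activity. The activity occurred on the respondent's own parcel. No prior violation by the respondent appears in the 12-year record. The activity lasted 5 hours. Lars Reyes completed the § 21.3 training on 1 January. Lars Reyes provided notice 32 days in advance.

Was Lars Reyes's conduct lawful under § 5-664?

(a) ≤ 4 hrs duration — not met.
(b) training certified — met.
So (1) is satisfied (F OR T).
(2) own property — met.
(i) ≥21 days' notice — holds.
(ii) coverage ≥ $75,000 — holds.
(a): T AND T → true.
(i) site inspected — met.
(ii) start within hours — not met.
(b): T AND F → false.
(3): T OR F → true.
Overall: T AND T AND T → true.
Exception (holds permit) — not satisfied.
Result: main true OR exception false → true.

Yes — lawful.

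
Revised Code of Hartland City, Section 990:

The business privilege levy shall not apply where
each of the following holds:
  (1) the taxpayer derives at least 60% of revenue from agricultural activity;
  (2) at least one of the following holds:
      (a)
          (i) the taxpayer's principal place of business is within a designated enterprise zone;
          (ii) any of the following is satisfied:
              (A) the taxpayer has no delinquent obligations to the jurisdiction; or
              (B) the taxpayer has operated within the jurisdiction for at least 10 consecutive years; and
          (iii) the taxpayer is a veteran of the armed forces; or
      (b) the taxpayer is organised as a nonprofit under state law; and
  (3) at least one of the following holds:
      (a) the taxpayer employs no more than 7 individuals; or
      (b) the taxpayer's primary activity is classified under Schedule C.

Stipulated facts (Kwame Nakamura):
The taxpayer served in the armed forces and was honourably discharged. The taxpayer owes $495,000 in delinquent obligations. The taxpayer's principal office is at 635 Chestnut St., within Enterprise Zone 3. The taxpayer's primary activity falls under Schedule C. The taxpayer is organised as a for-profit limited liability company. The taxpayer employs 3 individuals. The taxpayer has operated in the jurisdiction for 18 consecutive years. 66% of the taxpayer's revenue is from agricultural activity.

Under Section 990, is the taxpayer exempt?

(1) ≥60% agricultural — met.
(i) in enterprise zone — satisfied.
(A) no delinquency — fails.
(B) ≥ 10 yrs in jurisdiction — satisfied.
So (ii) is satisfied (F OR T).
(iii) veteran — holds.
(a) = T AND T AND T = true.
(b) nonprofit — fails.
So (2) is satisfied (T OR F).
(a) ≤ 7 employees — satisfied.
(b) Schedule C activity — met.
(3): T OR T → true.
Overall: T AND T AND T → true.

Yes — exempt.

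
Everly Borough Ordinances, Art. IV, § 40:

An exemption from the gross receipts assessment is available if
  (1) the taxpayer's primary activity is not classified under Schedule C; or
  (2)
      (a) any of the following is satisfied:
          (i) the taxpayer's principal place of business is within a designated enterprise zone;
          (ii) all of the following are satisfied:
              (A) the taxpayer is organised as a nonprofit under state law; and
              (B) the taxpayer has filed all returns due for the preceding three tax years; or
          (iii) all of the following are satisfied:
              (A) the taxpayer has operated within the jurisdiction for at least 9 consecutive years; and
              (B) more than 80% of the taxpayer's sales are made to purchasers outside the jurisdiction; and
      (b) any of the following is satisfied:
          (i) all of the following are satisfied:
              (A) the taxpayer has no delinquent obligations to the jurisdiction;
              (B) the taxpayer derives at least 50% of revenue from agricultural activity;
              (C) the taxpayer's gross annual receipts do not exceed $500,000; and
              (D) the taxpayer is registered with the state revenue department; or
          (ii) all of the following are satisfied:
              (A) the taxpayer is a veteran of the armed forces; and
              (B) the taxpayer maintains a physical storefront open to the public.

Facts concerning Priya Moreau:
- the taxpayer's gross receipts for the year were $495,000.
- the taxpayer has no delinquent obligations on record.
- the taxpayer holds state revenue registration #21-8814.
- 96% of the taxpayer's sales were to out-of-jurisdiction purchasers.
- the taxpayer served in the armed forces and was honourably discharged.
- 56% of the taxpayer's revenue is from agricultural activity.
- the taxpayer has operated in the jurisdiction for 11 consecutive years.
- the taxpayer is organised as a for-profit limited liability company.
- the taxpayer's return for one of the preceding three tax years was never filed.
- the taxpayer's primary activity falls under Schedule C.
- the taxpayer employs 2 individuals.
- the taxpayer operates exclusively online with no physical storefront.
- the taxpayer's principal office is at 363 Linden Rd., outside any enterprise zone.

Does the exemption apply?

Yes — exempt.

(1) not (Schedule C activity) — fails.
(i) in enterprise zone — not satisfied.
(A) nonprofit — fails.
(B) returns current — fails.
So (ii) is not satisfied (F AND F).
(A) ≥ 9 yrs in jurisdiction — holds.
(B) >80% out-of-jur. sales — met.
So (iii) is satisfied (T AND T).
So (a) is satisfied (F OR F OR T).
(A) no delinquency — met.
(B) ≥50% agricultural — holds.
(C) receipts ≤ $500,000 — met.
(D) state-registered — satisfied.
So (i) is satisfied (T AND T AND T AND T).
(A) veteran — holds.
(B) has storefront — not met.
So (ii) is not satisfied (T AND F).
(b): T OR F → true.
(2) = T AND T = true.
Overall = F OR T = true.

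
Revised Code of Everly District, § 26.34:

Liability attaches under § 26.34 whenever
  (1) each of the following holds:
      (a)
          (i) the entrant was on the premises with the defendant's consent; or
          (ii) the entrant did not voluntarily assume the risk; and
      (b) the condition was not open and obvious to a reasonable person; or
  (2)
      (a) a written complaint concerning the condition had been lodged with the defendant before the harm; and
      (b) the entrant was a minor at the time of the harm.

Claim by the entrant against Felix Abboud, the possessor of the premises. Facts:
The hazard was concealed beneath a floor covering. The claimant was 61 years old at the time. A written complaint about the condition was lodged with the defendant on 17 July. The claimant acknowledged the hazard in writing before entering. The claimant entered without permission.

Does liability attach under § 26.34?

No — not liable.

(i) consent to enter — fails.
(ii) no assumed risk — not met.
So (a) is not satisfied (F OR F).
(b) not open/obvious — met.
(1) = F AND T = false.
(a) complaint lodged — satisfied.
(b) entrant a minor — not met.
So (2) is not satisfied (T AND F).
Overall = F OR F = false.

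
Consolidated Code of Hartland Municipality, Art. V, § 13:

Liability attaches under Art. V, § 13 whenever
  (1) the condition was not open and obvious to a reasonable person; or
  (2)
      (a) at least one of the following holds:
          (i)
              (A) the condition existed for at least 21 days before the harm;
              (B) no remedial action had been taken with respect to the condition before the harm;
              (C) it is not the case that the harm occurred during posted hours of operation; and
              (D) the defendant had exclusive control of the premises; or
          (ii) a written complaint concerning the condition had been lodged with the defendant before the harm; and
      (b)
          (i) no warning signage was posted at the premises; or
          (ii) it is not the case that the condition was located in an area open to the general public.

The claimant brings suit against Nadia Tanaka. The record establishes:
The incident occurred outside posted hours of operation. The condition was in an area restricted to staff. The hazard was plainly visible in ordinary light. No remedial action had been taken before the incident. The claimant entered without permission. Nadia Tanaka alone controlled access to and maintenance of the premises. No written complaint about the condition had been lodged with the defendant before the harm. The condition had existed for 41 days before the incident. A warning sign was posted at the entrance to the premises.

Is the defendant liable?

Yes — liable.

(1) not open/obvious — not met.
(A) condition ≥21 days old — met.
(B) no remedial action — holds.
(C) not (during posted hours) — satisfied.
(D) exclusive control — satisfied.
So (i) is satisfied (T AND T AND T AND T).
(ii) complaint lodged — not satisfied.
So (a) is satisfied (T OR F).
(i) no signage posted — not met.
(ii) not (public area) — met.
(b) = F OR T = true.
So (2) is satisfied (T AND T).
Overall: F OR T → true.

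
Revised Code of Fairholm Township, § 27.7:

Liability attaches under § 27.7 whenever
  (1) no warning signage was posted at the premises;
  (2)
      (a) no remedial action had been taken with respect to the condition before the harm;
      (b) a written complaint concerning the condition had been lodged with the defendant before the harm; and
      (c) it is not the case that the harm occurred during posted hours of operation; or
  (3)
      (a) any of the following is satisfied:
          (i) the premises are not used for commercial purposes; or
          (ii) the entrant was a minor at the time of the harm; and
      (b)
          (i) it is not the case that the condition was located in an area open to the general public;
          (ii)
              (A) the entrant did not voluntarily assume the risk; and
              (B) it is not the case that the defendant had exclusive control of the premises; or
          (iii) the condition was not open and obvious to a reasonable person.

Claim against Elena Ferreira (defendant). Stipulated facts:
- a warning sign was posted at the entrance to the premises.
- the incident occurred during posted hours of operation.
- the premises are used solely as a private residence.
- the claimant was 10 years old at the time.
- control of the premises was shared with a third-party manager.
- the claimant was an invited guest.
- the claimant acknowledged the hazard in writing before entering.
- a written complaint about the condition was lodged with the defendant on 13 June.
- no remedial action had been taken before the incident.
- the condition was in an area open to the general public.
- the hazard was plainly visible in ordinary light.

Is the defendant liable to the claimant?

No — not liable.

(1) no signage posted — fails.
(a) no remedial action — holds.
(b) complaint lodged — met.
(c) not (during posted hours) — not met.
(2) = T AND T AND F = false.
(i) not (commercial use) — met.
(ii) entrant a minor — satisfied.
So (a) is satisfied (T OR T).
(i) not (public area) — not met.
(A) no assumed risk — fails.
(B) not (exclusive control) — met.
(ii): F AND T → false.
(iii) not open/obvious — not met.
So (b) is not satisfied (F OR F OR F).
(3) = T AND F = false.
So Overall is not satisfied (F OR F OR F).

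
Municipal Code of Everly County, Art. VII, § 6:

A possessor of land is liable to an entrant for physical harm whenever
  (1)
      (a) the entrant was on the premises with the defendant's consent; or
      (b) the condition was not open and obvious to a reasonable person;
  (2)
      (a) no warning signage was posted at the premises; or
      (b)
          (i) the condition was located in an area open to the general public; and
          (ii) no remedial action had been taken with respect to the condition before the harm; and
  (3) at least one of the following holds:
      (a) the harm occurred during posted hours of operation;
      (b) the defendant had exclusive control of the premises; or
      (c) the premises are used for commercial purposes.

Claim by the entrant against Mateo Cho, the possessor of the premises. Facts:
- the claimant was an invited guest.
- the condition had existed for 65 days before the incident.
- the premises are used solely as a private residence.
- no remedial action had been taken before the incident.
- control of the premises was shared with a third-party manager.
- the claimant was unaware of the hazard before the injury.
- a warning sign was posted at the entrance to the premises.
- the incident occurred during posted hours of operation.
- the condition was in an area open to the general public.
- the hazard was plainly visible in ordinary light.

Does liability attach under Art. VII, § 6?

(a) consent to enter — met.
(b) not open/obvious — not met.
(1) = T OR F = true.
(a) no signage posted — not met.
(i) public area — holds.
(ii) no remedial action — satisfied.
So (b) is satisfied (T AND T).
So (2) is satisfied (F OR T).
(a) during posted hours — met.
(b) exclusive control — not met.
(c) commercial use — not met.
(3): T OR F OR F → true.
Overall: T AND T AND T → true.

Yes — liable.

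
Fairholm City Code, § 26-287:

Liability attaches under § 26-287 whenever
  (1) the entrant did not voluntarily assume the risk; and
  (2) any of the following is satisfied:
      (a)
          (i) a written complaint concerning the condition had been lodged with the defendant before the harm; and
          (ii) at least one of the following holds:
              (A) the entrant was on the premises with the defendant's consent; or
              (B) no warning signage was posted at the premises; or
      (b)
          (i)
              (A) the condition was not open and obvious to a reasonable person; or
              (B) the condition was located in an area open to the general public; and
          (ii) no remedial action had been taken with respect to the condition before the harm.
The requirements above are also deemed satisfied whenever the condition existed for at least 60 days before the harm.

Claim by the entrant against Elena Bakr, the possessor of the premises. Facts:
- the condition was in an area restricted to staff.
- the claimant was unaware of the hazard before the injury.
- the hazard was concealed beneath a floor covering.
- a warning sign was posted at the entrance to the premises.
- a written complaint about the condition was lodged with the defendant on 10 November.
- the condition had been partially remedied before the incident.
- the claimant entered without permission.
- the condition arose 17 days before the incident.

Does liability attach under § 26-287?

No — not liable.

(1) no assumed risk — satisfied.
(i) complaint lodged — holds.
(A) consent to enter — fails.
(B) no signage posted — not met.
(ii) = F OR F = false.
(a) = T AND F = false.
(A) not open/obvious — holds.
(B) public area — not met.
So (i) is satisfied (T OR F).
(ii) no remedial action — not satisfied.
(b): T AND F → false.
So (2) is not satisfied (F OR F).
So Overall is not satisfied (T AND F).
Exception (condition ≥60 days old) — not satisfied.
Result: main false OR exception false → false.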